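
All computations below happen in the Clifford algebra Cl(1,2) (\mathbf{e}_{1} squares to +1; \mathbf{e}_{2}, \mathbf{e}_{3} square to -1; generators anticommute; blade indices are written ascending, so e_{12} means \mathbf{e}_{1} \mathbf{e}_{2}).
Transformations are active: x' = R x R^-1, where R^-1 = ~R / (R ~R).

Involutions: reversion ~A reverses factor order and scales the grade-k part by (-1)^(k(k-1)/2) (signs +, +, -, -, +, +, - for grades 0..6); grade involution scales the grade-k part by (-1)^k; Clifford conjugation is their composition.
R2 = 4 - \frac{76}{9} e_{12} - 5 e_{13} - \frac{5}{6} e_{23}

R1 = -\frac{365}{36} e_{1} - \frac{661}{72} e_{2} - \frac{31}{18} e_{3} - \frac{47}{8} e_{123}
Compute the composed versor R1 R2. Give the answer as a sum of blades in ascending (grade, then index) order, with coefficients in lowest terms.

Distribute over the terms of R1 (each basis-blade product reordered to ascending indices, repeated generators contracted through their squares):
(-\frac{365}{36} e_{1}) R2 = -\frac{365}{9} e_{1} + \frac{6935}{81} e_{2} + \frac{1825}{36} e_{3} + \frac{1825}{216} e_{123}
(-\frac{661}{72} e_{2}) R2 = \frac{12559}{162} e_{1} - \frac{661}{18} e_{2} - \frac{3305}{432} e_{3} - \frac{3305}{72} e_{123}
(-\frac{31}{18} e_{3}) R2 = \frac{155}{18} e_{1} + \frac{155}{108} e_{2} - \frac{62}{9} e_{3} + \frac{1178}{81} e_{123}
(-\frac{47}{8} e_{123}) R2 = -\frac{235}{48} e_{1} - \frac{235}{8} e_{2} + \frac{893}{18} e_{3} - \frac{47}{2} e_{123}
Summing the partial products and collecting blades:
Answer: \frac{52727}{1296} e_{1} + \frac{13579}{648} e_{2} + \frac{37051}{432} e_{3} - \frac{15037}{324} e_{123}


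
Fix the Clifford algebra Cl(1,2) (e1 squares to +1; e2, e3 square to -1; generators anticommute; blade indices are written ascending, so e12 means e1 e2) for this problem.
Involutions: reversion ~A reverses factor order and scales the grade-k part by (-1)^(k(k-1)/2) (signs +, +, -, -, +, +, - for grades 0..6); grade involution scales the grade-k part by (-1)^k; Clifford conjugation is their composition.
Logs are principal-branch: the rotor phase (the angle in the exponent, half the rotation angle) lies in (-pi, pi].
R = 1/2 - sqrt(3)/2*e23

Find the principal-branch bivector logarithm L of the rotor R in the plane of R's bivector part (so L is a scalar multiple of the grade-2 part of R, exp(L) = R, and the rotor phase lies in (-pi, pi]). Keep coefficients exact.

The scalar part of R is 1/2, and that scalar determines the rotor phase on the principal branch; recovering the unit plane as bivector-part over sine of the phase gives L = phase * plane.
Concretely: cos(phase) = 1/2 gives phase = ±pi/3, and since phase/sin(phase) is even the sign is immaterial: L = (phase/sin(phase)) * <R>_2 = (2*sqrt(3)*pi/9) * <R>_2.
Answer: -pi/3*e23


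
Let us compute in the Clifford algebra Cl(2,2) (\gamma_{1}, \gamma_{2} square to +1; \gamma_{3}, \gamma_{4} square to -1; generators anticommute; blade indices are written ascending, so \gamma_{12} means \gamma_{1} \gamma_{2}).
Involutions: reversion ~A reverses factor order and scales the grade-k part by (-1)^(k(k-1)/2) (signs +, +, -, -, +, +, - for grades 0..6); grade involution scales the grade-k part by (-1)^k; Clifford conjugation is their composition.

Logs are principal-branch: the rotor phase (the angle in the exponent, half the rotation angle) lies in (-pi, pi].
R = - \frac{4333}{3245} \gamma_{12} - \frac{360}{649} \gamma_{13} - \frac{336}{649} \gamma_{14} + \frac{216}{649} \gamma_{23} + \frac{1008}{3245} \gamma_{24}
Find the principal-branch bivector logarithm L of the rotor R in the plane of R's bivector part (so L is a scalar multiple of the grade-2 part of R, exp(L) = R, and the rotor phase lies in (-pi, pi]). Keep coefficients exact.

The scalar part of R is 0, which pins the rotor phase on the principal branch; dividing the bivector part by the sine of that phase recovers the unit plane, and L is the phase times that plane.
Concretely: cos(phase) = 0 gives phase = ±\frac{\pi}{2}, and since phase/sin(phase) is even the sign is immaterial: L = (phase/sin(phase)) * <R>_2 = (\frac{\pi}{2}) * <R>_2.
Answer: - \frac{4333 \pi}{6490} \gamma_{12} - \frac{180 \pi}{649} \gamma_{13} - \frac{168 \pi}{649} \gamma_{14} + \frac{108 \pi}{649} \gamma_{23} + \frac{504 \pi}{3245} \gamma_{24}


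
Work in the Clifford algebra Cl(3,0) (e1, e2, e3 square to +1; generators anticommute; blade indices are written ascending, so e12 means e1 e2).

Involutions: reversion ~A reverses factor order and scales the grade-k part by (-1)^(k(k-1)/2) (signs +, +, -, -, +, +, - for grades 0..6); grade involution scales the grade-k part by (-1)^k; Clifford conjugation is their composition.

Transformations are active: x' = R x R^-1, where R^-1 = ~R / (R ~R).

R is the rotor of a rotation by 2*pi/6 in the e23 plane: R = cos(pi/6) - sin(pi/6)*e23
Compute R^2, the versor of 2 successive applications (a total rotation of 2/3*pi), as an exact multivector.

Because a rotor carries half the rotation angle, composing 2 copies of this e23-plane rotor multiplies the phase: 2*(pi/6) = pi/3, hence R^2 = cos(pi/3) - sin(pi/3)*e23.
cos(pi/3) = 1/2 and sin(pi/3) = sqrt(3)/2, so R^2 = 1/2 - sqrt(3)/2*e23. The net rotation is 2/3*pi; the rotor keeps the half-angle phase exactly.
Answer: 1/2 - sqrt(3)/2*e23


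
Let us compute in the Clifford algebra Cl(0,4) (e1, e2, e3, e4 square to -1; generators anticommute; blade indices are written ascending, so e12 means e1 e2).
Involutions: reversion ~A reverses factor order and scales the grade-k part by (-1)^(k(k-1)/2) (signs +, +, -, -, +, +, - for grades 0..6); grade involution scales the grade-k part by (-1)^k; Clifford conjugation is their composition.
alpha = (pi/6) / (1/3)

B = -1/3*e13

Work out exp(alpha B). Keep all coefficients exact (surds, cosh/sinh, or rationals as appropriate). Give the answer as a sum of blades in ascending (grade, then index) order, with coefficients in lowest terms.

B^2 = (-1/3)^2*(e13)^2 = 1/9*(-1) = -1/9 (a basis 2-blade squares to minus the product of its generators' squares).
B^2 = -1/9 — B^2 < 0, so the exponential closes trigonometrically: l = 1/3, alpha*l = pi/6, so exp(alpha B) = cos(pi/6) + (sin(pi/6)/(1/3))*B = sqrt(3)/2 + (3/2)*B.
Answer: sqrt(3)/2 - 1/2*e13


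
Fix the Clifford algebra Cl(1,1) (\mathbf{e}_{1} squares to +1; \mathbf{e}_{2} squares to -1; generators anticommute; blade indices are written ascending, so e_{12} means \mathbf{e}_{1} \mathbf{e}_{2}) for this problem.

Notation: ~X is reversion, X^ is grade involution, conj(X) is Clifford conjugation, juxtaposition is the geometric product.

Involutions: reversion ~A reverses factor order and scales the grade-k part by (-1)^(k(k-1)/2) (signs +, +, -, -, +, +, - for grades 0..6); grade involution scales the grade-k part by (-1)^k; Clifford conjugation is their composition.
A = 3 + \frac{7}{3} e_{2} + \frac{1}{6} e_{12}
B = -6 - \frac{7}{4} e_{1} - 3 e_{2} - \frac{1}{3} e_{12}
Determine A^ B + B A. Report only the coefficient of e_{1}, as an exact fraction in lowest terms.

first term: -\frac{451}{18} - \frac{143}{36} e_{1} + \frac{127}{24} e_{2} - \frac{73}{12} e_{12}
second term: -\frac{199}{18} - \frac{179}{36} e_{1} - \frac{559}{24} e_{2} - \frac{73}{12} e_{12}
Answer: -\frac{161}{18}


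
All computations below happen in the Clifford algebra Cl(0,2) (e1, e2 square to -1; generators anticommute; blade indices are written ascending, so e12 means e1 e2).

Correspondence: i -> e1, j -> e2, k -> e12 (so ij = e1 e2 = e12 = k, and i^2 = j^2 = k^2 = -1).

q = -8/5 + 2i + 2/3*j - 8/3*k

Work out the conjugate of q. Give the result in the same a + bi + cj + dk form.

In blades: q = -8/5 + 2*e1 + 2/3*e2 - 8/3*e12.
Conjugation here is Clifford conjugation: the scalar is fixed and the grade-1 and grade-2 blades all flip sign, giving -8/5 - 2*e1 - 2/3*e2 + 8/3*e12; translating back:
Answer: -8/5 - 2i - 2/3*j + 8/3*k


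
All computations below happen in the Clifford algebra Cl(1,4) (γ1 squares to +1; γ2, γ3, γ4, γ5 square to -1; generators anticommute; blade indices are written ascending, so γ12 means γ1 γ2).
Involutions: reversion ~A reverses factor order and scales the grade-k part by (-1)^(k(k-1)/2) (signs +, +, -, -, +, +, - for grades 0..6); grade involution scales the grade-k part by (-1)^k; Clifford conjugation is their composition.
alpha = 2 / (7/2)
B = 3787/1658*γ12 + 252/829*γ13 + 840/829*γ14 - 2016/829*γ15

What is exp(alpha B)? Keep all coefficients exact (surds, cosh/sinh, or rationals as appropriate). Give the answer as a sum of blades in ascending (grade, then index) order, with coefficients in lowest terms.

B^2 term by term: the squares give (3787/1658)^2*(γ12)^2 + (252/829)^2*(γ13)^2 + (840/829)^2*(γ14)^2 + (-2016/829)^2*(γ15)^2 = 14341369/2748964*(+1) + 63504/687241*(+1) + 705600/687241*(+1) + 4064256/687241*(+1) = 49/4 (each basis 2-blade squares to minus the product of its generators' squares); cross terms between blades sharing an index anticommute and cancel. So B^2 = 49/4.
B^2 = 49/4 — hyperbolic case — the even/odd split gives cosh and sinh: l = 7/2, alpha*l = 2, so exp(alpha B) = cosh(2) + (sinh(2)/(7/2))*B = cosh(2) + (2*sinh(2)/7)*B.
Answer: cosh(2) + 541*sinh(2)/829*γ12 + 72*sinh(2)/829*γ13 + 240*sinh(2)/829*γ14 - 576*sinh(2)/829*γ15


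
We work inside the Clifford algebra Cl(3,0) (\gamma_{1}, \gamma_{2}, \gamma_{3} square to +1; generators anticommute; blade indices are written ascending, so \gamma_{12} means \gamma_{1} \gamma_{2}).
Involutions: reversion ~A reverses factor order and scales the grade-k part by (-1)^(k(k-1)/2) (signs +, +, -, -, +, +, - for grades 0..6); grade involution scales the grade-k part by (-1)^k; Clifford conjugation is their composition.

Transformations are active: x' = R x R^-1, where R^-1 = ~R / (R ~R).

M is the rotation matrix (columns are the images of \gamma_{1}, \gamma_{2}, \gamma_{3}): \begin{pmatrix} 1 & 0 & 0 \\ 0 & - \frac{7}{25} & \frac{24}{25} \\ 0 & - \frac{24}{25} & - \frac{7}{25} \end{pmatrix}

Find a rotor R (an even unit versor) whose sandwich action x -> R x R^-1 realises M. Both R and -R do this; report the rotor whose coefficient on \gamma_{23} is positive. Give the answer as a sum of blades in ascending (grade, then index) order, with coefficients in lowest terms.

Method: write R = a + b12*\gamma_{12} + b13*\gamma_{13} + b23*\gamma_{23} with a^2 + b12^2 + b13^2 + b23^2 = 1 (so R^-1 = ~R). Expanding the columns R e_j ~R gives tr M = 4a^2 - 1 and, from the antisymmetric part, M21 - M12 = -4a*b12, M13 - M31 = 4a*b13, M32 - M23 = -4a*b23.
Here tr M = \frac{11}{25}, so a^2 = (1 + tr M)/4 = \frac{9}{25} and a = ±\frac{3}{5}. Taking a = \frac{3}{5}: M21 - M12 = 0, M13 - M31 = 0, M32 - M23 = -\frac{48}{25}, giving b12 = 0, b13 = 0, b23 = \frac{4}{5}, i.e. R = \frac{3}{5} + \frac{4}{5} \gamma_{23}.
Its \gamma_{23} coefficient is already positive.
Answer: \frac{3}{5} + \frac{4}{5} \gamma_{23}. Sheet selection: the two-to-one cover makes ±R indistinguishable at the matrix level (trace \frac{11}{25}), so uniqueness comes from the required sign on \gamma_{23}.


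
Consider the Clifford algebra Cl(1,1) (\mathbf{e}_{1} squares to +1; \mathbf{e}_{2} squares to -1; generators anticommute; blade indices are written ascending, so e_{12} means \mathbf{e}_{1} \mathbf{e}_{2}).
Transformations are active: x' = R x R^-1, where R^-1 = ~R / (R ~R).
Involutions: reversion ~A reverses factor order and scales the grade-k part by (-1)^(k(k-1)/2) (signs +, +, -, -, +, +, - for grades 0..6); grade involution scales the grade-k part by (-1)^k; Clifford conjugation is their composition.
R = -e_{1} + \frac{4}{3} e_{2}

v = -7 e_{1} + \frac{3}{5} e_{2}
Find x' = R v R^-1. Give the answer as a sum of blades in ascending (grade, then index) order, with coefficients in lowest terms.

~R = -e_{1} + \frac{4}{3} e_{2}, and R ~R = -\frac{7}{9}, so R^-1 = ~R / (-\frac{7}{9}).
R v = \frac{31}{5} + \frac{131}{15} e_{12}
Answer: \frac{803}{35} e_{1} - \frac{153}{7} e_{2}


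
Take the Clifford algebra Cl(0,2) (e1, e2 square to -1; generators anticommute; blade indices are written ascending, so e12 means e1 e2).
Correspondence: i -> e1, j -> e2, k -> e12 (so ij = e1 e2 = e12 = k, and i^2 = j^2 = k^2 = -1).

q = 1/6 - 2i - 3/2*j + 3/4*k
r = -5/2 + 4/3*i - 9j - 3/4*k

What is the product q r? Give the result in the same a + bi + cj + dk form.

In blades: q = 1/6 - 2*e1 - 3/2*e2 + 3/4*e12, r = -5/2 + 4/3*e1 - 9*e2 - 3/4*e12.
Distribute q over r term by term (generator squares from the signature, products reordered to ascending indices): (1/6)*r = -5/12 + 2/9*e1 - 3/2*e2 - 1/8*e12; (-2*e1)*r = 8/3 + 5*e1 - 3/2*e2 + 18*e12; (-3/2*e2)*r = -27/2 + 9/8*e1 + 15/4*e2 + 2*e12; (3/4*e12)*r = 9/16 + 27/4*e1 + e2 - 15/8*e12.
Sum: -171/16 + 943/72*e1 + 7/4*e2 + 18*e12; translating back through the correspondence:
Answer: -171/16 + 943/72*i + 7/4*j + 18k


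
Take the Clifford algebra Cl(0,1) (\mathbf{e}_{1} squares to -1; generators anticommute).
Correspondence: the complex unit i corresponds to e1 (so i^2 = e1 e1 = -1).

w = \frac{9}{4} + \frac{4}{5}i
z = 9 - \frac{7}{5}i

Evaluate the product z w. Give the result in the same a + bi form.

In blades: z = 9 - \frac{7}{5} e_{1}, w = \frac{9}{4} + \frac{4}{5} e_{1}.
Distribute z over w term by term (generator squares from the signature, products reordered to ascending indices): (9)*w = \frac{81}{4} + \frac{36}{5} e_{1}; (-\frac{7}{5} e_{1})*w = \frac{28}{25} - \frac{63}{20} e_{1}.
Sum: \frac{2137}{100} + \frac{81}{20} e_{1}; translating back through the correspondence:
Answer: \frac{2137}{100} + \frac{81}{20}i


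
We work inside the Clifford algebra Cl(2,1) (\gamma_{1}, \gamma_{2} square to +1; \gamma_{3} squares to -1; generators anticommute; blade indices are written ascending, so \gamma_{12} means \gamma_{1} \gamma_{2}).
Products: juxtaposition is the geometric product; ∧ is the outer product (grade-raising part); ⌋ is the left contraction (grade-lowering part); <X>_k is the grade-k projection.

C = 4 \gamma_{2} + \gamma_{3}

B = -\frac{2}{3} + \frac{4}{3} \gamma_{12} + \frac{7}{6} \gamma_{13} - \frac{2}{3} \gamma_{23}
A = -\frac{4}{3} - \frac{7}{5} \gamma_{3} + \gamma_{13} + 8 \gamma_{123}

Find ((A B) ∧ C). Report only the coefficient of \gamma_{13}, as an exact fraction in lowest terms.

step 1: \frac{37}{18} - \frac{209}{30} \gamma_{1} - \frac{42}{5} \gamma_{2} - \frac{146}{15} \gamma_{3} - \frac{22}{9} \gamma_{12} - \frac{20}{9} \gamma_{13} + \frac{20}{9} \gamma_{23} - \frac{36}{5} \gamma_{123}
step 2: \frac{74}{9} \gamma_{2} + \frac{37}{18} \gamma_{3} - \frac{418}{15} \gamma_{12} - \frac{209}{30} \gamma_{13} + \frac{458}{15} \gamma_{23} + \frac{58}{9} \gamma_{123}
Answer: -\frac{209}{30}


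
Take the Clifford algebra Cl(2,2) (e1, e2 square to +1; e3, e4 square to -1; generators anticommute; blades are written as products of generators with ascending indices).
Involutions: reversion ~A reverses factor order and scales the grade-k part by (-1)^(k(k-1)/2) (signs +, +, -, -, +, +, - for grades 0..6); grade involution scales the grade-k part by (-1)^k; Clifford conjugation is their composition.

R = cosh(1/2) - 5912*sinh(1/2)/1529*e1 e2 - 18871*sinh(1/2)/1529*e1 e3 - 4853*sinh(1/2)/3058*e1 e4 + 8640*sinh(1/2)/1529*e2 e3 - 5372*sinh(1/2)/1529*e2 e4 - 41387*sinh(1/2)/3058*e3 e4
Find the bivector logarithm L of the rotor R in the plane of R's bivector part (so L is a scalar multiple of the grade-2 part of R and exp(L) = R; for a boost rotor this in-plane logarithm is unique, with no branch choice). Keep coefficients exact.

The scalar part of R is cosh(1/2), which fixes the rapidity magnitude through cosh (cosh is even, so it cannot fix the sign — the bivector part carries that); dividing the bivector part by sinh of the rapidity gives the plane, and L = rapidity * plane, where the joint sign ambiguity of (rapidity, plane) cancels in the product.
Concretely: cosh(rapidity) = cosh(1/2) gives rapidity = ±1/2, and since rapidity/sinh(rapidity) is even the sign is immaterial: L = (rapidity/sinh(rapidity)) * <R>_2 = (1/(2*sinh(1/2))) * <R>_2.
Answer: -2956/1529*e1 e2 - 18871/3058*e1 e3 - 4853/6116*e1 e4 + 4320/1529*e2 e3 - 2686/1529*e2 e4 - 41387/6116*e3 e4


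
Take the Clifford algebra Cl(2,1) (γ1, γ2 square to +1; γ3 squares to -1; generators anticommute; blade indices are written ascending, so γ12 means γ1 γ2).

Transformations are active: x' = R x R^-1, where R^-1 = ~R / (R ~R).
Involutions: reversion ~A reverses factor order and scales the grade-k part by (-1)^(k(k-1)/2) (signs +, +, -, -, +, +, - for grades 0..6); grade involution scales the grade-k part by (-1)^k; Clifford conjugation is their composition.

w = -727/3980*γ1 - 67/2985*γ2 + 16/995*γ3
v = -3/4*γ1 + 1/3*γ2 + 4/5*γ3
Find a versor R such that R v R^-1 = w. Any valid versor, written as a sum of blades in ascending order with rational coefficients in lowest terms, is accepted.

Construction: equal norms (both 121/3600) license R = v + w = -928/995*γ1 + 928/2985*γ2 + 812/995*γ3 — nothing changes along that direction, while (v - w)/2 changes sign, so v maps onto w.
Answer: -928/995*γ1 + 928/2985*γ2 + 812/995*γ3


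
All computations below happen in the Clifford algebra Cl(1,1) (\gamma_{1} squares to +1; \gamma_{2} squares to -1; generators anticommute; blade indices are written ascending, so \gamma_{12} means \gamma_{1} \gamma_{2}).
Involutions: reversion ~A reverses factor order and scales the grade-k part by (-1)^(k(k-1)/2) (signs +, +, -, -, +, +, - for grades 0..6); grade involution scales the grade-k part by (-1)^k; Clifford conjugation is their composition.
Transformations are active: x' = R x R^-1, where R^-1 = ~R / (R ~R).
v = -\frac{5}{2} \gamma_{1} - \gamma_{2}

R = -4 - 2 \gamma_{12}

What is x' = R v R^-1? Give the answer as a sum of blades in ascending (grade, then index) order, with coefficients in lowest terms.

~R = -4 + 2 \gamma_{12}, and R ~R = 12, so R^-1 = ~R / (12).
R v = 8 \gamma_{1} - \gamma_{2}
Answer: -\frac{17}{6} \gamma_{1} + \frac{5}{3} \gamma_{2}


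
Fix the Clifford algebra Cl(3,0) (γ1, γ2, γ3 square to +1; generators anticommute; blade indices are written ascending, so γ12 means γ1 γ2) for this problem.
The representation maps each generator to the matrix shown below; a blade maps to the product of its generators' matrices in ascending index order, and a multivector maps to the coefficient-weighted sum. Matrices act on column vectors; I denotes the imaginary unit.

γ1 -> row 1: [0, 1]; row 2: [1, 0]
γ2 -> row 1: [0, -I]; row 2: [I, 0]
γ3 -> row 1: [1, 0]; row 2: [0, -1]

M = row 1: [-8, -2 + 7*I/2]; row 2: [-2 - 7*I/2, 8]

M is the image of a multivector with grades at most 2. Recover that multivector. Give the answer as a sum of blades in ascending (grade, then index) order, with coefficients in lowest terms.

Method: 1, rho(γ1), rho(γ2), rho(γ3) form a trace-orthogonal basis of the 2x2 complex matrices (tr(X Y) = 2 if X = Y, else 0), so M = m0*1 + m1*rho(γ1) + m2*rho(γ2) + m3*rho(γ3) with m0 = tr(M)/2 = 0, m1 = tr(M rho(γ1))/2 = -2, m2 = tr(M rho(γ2))/2 = -7/2, m3 = tr(M rho(γ3))/2 = -8.
Multiplying table entries, the bivector images are rho(γ12) = I*rho(γ3), rho(γ13) = -I*rho(γ2), rho(γ23) = I*rho(γ1); with real blade coefficients the real parts of m0..m3 are the coefficients of 1, γ1, γ2, γ3 and the imaginary parts give the bivectors (γ23: Im m1, γ13: -Im m2, γ12: Im m3).
Answer: -2*γ1 - 7/2*γ2 - 8*γ3


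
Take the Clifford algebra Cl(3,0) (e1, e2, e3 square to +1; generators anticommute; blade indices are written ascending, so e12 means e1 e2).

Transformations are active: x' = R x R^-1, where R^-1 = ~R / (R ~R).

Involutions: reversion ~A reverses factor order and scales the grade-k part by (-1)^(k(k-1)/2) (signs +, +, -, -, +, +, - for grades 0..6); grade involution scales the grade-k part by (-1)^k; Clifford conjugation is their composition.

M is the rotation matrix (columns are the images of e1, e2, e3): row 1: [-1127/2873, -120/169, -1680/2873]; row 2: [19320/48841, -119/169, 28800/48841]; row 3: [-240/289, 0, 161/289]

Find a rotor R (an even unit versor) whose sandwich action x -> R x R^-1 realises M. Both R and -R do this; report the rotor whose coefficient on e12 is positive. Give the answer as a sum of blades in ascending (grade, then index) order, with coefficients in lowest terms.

Method: write R = a + b12*e12 + b13*e13 + b23*e23 with a^2 + b12^2 + b13^2 + b23^2 = 1 (so R^-1 = ~R). Expanding the columns R e_j ~R gives tr M = 4a^2 - 1 and, from the antisymmetric part, M21 - M12 = -4a*b12, M13 - M31 = 4a*b13, M32 - M23 = -4a*b23.
Here tr M = -26341/48841, so a^2 = (1 + tr M)/4 = 5625/48841 and a = ±75/221. Taking a = 75/221: M21 - M12 = 54000/48841, M13 - M31 = 12000/48841, M32 - M23 = -28800/48841, giving b12 = -180/221, b13 = 40/221, b23 = 96/221, i.e. R = 75/221 - 180/221*e12 + 40/221*e13 + 96/221*e23.
Its e12 coefficient is negative, so report the other preimage -R.
Answer: -75/221 + 180/221*e12 - 40/221*e13 - 96/221*e23. Sheet selection: the two-to-one cover makes ±R indistinguishable at the matrix level (trace -26341/48841), so uniqueness comes from the required sign on e12.


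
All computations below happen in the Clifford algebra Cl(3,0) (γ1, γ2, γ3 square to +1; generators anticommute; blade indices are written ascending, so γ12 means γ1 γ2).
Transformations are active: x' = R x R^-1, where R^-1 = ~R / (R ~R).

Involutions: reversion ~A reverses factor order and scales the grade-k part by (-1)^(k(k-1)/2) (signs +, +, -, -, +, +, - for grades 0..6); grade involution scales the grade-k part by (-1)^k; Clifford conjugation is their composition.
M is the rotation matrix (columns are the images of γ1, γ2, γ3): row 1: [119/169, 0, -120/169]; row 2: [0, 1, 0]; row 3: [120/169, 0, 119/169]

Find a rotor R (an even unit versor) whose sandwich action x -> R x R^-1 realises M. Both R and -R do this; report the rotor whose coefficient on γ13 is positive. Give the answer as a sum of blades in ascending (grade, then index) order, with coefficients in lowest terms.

Method: write R = a + b12*γ12 + b13*γ13 + b23*γ23 with a^2 + b12^2 + b13^2 + b23^2 = 1 (so R^-1 = ~R). Expanding the columns R e_j ~R gives tr M = 4a^2 - 1 and, from the antisymmetric part, M21 - M12 = -4a*b12, M13 - M31 = 4a*b13, M32 - M23 = -4a*b23.
Here tr M = 407/169, so a^2 = (1 + tr M)/4 = 144/169 and a = ±12/13. Taking a = 12/13: M21 - M12 = 0, M13 - M31 = -240/169, M32 - M23 = 0, giving b12 = 0, b13 = -5/13, b23 = 0, i.e. R = 12/13 - 5/13*γ13.
Its γ13 coefficient is negative, so report the other preimage -R.
Answer: -12/13 + 5/13*γ13. Key observation: the double cover Spin(3) -> SO(3) sends R and -R to the same matrix (trace 407/169 here), so the stated sign of the γ13 coefficient is what selects one sheet.


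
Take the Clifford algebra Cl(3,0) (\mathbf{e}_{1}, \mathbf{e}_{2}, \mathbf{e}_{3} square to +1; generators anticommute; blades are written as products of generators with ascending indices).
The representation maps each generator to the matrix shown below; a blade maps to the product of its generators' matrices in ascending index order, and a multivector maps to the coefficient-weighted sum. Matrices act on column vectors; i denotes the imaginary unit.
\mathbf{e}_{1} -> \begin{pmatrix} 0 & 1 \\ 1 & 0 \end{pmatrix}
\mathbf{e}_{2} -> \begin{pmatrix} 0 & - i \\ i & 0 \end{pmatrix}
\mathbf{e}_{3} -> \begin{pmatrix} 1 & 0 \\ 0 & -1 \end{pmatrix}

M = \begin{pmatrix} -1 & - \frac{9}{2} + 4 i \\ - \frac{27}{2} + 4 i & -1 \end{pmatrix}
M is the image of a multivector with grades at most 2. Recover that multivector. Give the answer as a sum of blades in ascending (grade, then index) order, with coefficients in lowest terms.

Method: 1, rho(e_{1}), rho(e_{2}), rho(e_{3}) form a trace-orthogonal basis of the 2x2 complex matrices (tr(X Y) = 2 if X = Y, else 0), so M = m0*1 + m1*rho(e_{1}) + m2*rho(e_{2}) + m3*rho(e_{3}) with m0 = tr(M)/2 = -1, m1 = tr(M rho(e_{1}))/2 = -9 + 4 i, m2 = tr(M rho(e_{2}))/2 = \frac{9 i}{2}, m3 = tr(M rho(e_{3}))/2 = 0.
Multiplying table entries, the bivector images are rho(e_{1} e_{2}) = i*rho(e_{3}), rho(e_{1} e_{3}) = -i*rho(e_{2}), rho(e_{2} e_{3}) = i*rho(e_{1}); with real blade coefficients the real parts of m0..m3 are the coefficients of 1, e_{1}, e_{2}, e_{3} and the imaginary parts give the bivectors (e_{2} e_{3}: Im m1, e_{1} e_{3}: -Im m2, e_{1} e_{2}: Im m3).
Answer: -1 - 9 e_{1} - \frac{9}{2} e_{1} e_{3} + 4 e_{2} e_{3}


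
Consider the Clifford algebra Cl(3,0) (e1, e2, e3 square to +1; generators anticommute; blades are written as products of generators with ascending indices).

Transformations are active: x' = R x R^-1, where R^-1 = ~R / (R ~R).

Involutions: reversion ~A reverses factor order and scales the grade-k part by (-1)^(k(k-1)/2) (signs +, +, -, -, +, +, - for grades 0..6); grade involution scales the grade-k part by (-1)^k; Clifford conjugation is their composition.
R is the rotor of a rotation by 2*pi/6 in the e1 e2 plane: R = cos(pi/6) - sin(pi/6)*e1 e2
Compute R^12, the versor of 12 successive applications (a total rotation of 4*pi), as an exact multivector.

The rotor phase is half the rotation angle and phases add under composition, so 12 steps in the e1 e2 plane accumulate phase 12*(pi/6) = 2*pi: R^12 = cos(2*pi) - sin(2*pi)*e1 e2.
cos(2*pi) = 1 and sin(2*pi) = 0, so R^12 = 1. The total rotation 4*pi is 2 full turns, so every vector returns to itself, yet the rotor is +1, back on the identity sheet (an even number of 2*pi turns).
Answer: 1


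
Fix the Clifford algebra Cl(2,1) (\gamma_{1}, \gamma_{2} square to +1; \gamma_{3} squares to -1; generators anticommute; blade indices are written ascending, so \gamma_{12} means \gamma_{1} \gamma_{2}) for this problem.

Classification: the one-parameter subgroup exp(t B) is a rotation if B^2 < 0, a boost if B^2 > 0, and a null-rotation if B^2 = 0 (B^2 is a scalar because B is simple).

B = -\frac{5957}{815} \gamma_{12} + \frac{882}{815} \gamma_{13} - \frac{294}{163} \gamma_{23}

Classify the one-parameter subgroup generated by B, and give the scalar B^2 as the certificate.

B^2 term by term: the squares give (-\frac{5957}{815})^2*(\gamma_{12})^2 + (\frac{882}{815})^2*(\gamma_{13})^2 + (-\frac{294}{163})^2*(\gamma_{23})^2 = \frac{35485849}{664225}*(-1) + \frac{777924}{664225}*(+1) + \frac{86436}{26569}*(+1) = -49 (each basis 2-blade squares to minus the product of its generators' squares); cross terms between blades sharing an index anticommute and cancel. So B^2 = -49.
Answer: rotation, certificate B^2 = -49. Why this suffices: the scalar -49 survives any versor conjugation, so its sign alone determines the class however B is presented.


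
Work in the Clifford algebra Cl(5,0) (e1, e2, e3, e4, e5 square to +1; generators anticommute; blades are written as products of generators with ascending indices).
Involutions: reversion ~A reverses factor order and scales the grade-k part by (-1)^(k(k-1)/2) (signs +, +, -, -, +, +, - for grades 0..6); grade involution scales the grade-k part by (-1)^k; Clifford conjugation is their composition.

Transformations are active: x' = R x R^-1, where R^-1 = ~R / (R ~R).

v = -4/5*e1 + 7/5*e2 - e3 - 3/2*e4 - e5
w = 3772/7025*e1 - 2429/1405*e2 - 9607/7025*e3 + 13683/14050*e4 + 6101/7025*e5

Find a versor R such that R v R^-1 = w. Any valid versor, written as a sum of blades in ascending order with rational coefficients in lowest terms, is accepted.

R = v + w = -1848/7025*e1 - 462/1405*e2 - 16632/7025*e3 - 3696/7025*e4 - 924/7025*e5 works: the equal norms (137/20) guarantee its sandwich swaps v into w.
Answer: -1848/7025*e1 - 462/1405*e2 - 16632/7025*e3 - 3696/7025*e4 - 924/7025*e5


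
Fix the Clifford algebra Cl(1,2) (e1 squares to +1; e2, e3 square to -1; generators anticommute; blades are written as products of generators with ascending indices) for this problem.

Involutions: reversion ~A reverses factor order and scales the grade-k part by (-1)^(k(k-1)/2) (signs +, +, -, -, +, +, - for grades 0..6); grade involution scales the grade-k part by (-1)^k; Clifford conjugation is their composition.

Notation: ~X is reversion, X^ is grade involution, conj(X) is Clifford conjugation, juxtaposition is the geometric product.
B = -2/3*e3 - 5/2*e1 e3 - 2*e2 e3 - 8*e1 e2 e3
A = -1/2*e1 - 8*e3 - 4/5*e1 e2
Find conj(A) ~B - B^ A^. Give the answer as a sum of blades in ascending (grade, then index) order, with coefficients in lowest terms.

first term: 16/3 + 20*e1 + 16*e2 + 153/20*e3 - 64*e1 e2 - 29/15*e1 e3 + 2*e2 e3 + 7/15*e1 e2 e3
second term: -16/3 + 20*e1 + 16*e2 - 103/20*e3 - 64*e1 e2 + 19/15*e1 e3 + 6*e2 e3 - 23/15*e1 e2 e3
Answer: 32/3 + 64/5*e3 - 16/5*e1 e3 - 4*e2 e3 + 2*e1 e2 e3


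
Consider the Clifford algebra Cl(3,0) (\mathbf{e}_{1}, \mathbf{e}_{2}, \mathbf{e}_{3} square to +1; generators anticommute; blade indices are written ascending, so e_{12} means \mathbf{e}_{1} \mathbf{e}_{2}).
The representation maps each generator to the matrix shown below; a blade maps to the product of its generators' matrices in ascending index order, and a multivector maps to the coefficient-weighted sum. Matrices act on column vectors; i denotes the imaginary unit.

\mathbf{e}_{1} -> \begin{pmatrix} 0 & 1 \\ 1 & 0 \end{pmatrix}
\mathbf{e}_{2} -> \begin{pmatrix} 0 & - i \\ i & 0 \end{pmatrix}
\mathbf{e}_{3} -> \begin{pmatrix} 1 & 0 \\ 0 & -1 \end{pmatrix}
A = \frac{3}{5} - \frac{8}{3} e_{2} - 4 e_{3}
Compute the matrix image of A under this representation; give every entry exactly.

M = (\frac{3}{5})*1 + (-\frac{8}{3})*rho(e_{2}) + (-4)*rho(e_{3}), summed entrywise (1 is the identity matrix):
Answer: \begin{pmatrix} - \frac{17}{5} & \frac{8 i}{3} \\ - \frac{8 i}{3} & \frac{23}{5} \end{pmatrix}


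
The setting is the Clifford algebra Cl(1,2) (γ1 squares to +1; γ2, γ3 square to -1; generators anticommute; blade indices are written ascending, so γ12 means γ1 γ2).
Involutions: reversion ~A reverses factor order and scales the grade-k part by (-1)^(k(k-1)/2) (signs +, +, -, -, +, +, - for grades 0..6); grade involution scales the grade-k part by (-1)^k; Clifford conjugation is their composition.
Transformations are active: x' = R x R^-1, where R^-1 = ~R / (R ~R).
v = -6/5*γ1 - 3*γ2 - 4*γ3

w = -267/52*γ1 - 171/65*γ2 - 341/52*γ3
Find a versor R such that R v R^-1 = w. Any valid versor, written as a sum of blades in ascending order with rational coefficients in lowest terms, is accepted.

Here q(v) = q(w) = -589/25; the classical choice R = v + w = -1647/260*γ1 - 366/65*γ2 - 549/52*γ3 then realises v -> w under the sandwich.
Answer: -1647/260*γ1 - 366/65*γ2 - 549/52*γ3


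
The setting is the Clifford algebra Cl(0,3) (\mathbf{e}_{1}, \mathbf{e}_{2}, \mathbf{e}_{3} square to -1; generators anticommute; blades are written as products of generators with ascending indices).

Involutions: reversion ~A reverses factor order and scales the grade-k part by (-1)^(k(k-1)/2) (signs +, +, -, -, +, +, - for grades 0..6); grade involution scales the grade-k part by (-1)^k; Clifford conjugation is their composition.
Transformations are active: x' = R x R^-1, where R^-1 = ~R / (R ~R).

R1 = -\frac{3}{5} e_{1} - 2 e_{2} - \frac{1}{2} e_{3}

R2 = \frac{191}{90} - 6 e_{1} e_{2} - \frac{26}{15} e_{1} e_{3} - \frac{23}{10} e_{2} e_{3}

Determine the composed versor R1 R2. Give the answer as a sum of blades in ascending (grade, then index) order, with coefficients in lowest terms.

Distribute over the terms of R1 (each basis-blade product reordered to ascending indices, repeated generators contracted through their squares):
(-\frac{3}{5} e_{1}) R2 = -\frac{191}{150} e_{1} - \frac{18}{5} e_{2} - \frac{26}{25} e_{3} + \frac{69}{50} e_{1} e_{2} e_{3}
(-2 e_{2}) R2 = 12 e_{1} - \frac{191}{45} e_{2} - \frac{23}{5} e_{3} - \frac{52}{15} e_{1} e_{2} e_{3}
(-\frac{1}{2} e_{3}) R2 = \frac{13}{15} e_{1} + \frac{23}{20} e_{2} - \frac{191}{180} e_{3} + 3 e_{1} e_{2} e_{3}
Summing the partial products and collecting blades:
Answer: \frac{1739}{150} e_{1} - \frac{241}{36} e_{2} - \frac{6031}{900} e_{3} + \frac{137}{150} e_{1} e_{2} e_{3}


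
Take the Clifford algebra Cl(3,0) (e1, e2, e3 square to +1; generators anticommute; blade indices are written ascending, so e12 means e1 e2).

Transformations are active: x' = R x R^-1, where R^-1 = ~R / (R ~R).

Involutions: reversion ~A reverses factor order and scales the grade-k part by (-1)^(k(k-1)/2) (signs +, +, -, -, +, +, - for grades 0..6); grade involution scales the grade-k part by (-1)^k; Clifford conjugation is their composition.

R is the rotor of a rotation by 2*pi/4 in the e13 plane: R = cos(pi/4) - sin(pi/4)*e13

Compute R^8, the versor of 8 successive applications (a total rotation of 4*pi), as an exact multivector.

Rotor phase runs at HALF the rotation angle; powers of one rotor simply add phase, so after 8 steps in e13 the phase is 8*pi/4 = 2*pi and R^8 = cos(2*pi) - sin(2*pi)*e13.
cos(2*pi) = 1 and sin(2*pi) = 0, so R^8 = 1. The total rotation 4*pi is 2 full turns, so every vector returns to itself, yet the rotor is +1, back on the identity sheet (an even number of 2*pi turns).
Answer: 1


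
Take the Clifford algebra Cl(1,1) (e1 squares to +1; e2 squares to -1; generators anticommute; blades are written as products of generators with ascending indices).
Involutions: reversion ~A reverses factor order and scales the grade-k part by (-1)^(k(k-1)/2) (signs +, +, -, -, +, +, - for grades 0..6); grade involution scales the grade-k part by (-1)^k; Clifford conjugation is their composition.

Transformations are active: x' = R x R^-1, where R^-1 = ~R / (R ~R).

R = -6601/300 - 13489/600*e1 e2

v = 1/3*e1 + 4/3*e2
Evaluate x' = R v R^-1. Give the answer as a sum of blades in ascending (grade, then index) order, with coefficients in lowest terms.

~R = -6601/300 + 13489/600*e1 e2, and R ~R = -2553439/120000, so R^-1 = ~R / (-2553439/120000).
R v = 20377/900*e1 - 39319/1800*e2
Answer: 12971/279*e1 - 12976/279*e2


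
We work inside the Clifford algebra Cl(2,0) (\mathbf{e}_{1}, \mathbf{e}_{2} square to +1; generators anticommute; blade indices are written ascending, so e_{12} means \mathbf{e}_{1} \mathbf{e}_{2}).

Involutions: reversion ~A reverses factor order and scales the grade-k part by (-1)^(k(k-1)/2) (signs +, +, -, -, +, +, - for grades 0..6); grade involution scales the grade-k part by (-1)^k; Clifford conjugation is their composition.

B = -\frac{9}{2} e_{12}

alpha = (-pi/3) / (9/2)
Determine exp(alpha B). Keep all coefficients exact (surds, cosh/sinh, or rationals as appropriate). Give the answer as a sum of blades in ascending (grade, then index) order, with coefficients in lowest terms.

B^2 = (-\frac{9}{2})^2*(e_{12})^2 = \frac{81}{4}*(-1) = -\frac{81}{4} (a basis 2-blade squares to minus the product of its generators' squares).
B^2 = -\frac{81}{4} — circular case — the even/odd split gives cos and sin: l = \frac{9}{2}, alpha*l = - \frac{\pi}{3}, so exp(alpha B) = cos(- \frac{\pi}{3}) + (sin(- \frac{\pi}{3})/(\frac{9}{2}))*B = \frac{1}{2} + (- \frac{\sqrt{3}}{9})*B.
Answer: \frac{1}{2} + \frac{\sqrt{3}}{2} e_{12}


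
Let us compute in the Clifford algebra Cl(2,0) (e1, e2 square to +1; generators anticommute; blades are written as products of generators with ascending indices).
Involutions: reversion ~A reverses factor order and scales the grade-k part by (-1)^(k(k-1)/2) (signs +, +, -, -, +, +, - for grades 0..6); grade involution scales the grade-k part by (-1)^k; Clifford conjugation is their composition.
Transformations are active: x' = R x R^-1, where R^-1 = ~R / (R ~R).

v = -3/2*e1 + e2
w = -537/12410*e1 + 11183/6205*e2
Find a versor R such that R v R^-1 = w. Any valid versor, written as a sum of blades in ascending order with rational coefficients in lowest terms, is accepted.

Why this works: both vectors square to 13/4, so q(v) = q(w) and R = v + w = -9576/6205*e1 + 17388/6205*e2 carries v to w — its own direction survives, the complement (v - w)/2 flips.
Answer: -9576/6205*e1 + 17388/6205*e2


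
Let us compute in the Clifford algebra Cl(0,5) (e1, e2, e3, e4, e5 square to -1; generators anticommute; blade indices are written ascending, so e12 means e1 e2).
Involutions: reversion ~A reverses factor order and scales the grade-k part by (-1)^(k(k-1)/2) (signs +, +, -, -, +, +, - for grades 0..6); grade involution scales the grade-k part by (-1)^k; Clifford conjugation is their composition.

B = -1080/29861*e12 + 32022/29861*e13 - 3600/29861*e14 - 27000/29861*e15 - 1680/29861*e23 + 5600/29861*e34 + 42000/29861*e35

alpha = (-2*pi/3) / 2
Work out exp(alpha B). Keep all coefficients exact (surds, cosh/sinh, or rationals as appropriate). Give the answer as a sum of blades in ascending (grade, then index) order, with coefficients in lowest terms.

B^2 term by term: the squares give (-1080/29861)^2*(e12)^2 + (32022/29861)^2*(e13)^2 + (-3600/29861)^2*(e14)^2 + (-27000/29861)^2*(e15)^2 + (-1680/29861)^2*(e23)^2 + (5600/29861)^2*(e34)^2 + (42000/29861)^2*(e35)^2 = 1166400/891679321*(-1) + 1025408484/891679321*(-1) + 12960000/891679321*(-1) + 729000000/891679321*(-1) + 2822400/891679321*(-1) + 31360000/891679321*(-1) + 1764000000/891679321*(-1) = -4 (each basis 2-blade squares to minus the product of its generators' squares); cross terms between blades sharing an index anticommute and cancel; the commuting (index-disjoint) pairs give grade-4 terms 2*c*c'*(blade product), which cancel blade by blade — e1234: -12096000/891679321 + 12096000/891679321 = 0; e1235: -90720000/891679321 + 90720000/891679321 = 0; e1345: 302400000/891679321 - 302400000/891679321 = 0 — confirming B is simple. So B^2 = -4.
B^2 = -4 — the negative square puts this in the circular regime; l = 2, alpha*l = -2*pi/3, so exp(alpha B) = cos(-2*pi/3) + (sin(-2*pi/3)/2)*B = -1/2 + (-sqrt(3)/4)*B.
Answer: -1/2 + 270*sqrt(3)/29861*e12 - 16011*sqrt(3)/59722*e13 + 900*sqrt(3)/29861*e14 + 6750*sqrt(3)/29861*e15 + 420*sqrt(3)/29861*e23 - 1400*sqrt(3)/29861*e34 - 10500*sqrt(3)/29861*e35


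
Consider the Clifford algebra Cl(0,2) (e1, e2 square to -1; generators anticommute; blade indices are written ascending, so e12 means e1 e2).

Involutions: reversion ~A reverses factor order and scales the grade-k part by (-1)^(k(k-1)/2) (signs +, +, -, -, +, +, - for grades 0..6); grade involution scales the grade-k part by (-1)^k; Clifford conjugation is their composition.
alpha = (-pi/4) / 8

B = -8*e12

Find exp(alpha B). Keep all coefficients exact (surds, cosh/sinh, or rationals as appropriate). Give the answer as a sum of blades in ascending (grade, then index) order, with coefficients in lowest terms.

B^2 = (-8)^2*(e12)^2 = 64*(-1) = -64 (a basis 2-blade squares to minus the product of its generators' squares).
B^2 = -64 — B^2 < 0, so the exponential closes trigonometrically: l = 8, alpha*l = -pi/4, so exp(alpha B) = cos(-pi/4) + (sin(-pi/4)/8)*B = sqrt(2)/2 + (-sqrt(2)/16)*B.
Answer: sqrt(2)/2 + sqrt(2)/2*e12


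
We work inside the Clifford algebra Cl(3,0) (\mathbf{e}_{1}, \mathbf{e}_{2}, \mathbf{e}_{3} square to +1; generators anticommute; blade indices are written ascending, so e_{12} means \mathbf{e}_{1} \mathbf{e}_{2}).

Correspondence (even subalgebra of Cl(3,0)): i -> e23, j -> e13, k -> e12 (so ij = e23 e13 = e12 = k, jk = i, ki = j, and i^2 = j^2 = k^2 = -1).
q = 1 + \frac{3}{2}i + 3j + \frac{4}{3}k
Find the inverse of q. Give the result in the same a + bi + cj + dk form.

In blades: q = 1 + \frac{4}{3} e_{12} + 3 e_{13} + \frac{3}{2} e_{23}.
With qbar = 1 - \frac{4}{3} e_{12} - 3 e_{13} - \frac{3}{2} e_{23} (scalar fixed, mapped units negated), q qbar = \frac{505}{36} (the sum of squared coefficients), so q^-1 = qbar / (\frac{505}{36}) = \frac{36}{505} - \frac{48}{505} e_{12} - \frac{108}{505} e_{13} - \frac{54}{505} e_{23}; translating back:
Answer: \frac{36}{505} - \frac{54}{505}i - \frac{108}{505}j - \frac{48}{505}k


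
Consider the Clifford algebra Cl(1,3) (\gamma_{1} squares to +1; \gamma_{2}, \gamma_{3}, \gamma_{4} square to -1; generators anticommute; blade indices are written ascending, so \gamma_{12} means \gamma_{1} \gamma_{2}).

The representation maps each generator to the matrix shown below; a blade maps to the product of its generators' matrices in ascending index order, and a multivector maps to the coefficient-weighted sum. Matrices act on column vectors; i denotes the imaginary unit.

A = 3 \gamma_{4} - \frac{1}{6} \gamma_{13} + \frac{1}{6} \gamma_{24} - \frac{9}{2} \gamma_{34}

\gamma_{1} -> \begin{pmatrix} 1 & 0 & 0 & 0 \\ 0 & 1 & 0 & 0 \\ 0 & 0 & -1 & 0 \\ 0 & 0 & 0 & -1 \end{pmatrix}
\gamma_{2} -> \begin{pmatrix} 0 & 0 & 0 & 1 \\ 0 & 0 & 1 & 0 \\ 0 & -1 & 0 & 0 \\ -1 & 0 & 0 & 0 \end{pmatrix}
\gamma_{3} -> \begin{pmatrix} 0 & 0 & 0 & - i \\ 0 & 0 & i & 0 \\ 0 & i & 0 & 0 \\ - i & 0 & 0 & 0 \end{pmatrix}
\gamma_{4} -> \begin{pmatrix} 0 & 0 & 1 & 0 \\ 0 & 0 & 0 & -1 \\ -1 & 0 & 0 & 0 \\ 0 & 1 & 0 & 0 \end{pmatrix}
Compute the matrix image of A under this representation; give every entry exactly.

Bivector images (products of the table entries): rho(\gamma_{13}) = rho(\gamma_{1})rho(\gamma_{3}) = \begin{pmatrix} 0 & 0 & 0 & - i \\ 0 & 0 & i & 0 \\ 0 & - i & 0 & 0 \\ i & 0 & 0 & 0 \end{pmatrix}; rho(\gamma_{24}) = rho(\gamma_{2})rho(\gamma_{4}) = \begin{pmatrix} 0 & 1 & 0 & 0 \\ -1 & 0 & 0 & 0 \\ 0 & 0 & 0 & 1 \\ 0 & 0 & -1 & 0 \end{pmatrix}; rho(\gamma_{34}) = rho(\gamma_{3})rho(\gamma_{4}) = \begin{pmatrix} 0 & - i & 0 & 0 \\ - i & 0 & 0 & 0 \\ 0 & 0 & 0 & - i \\ 0 & 0 & - i & 0 \end{pmatrix}.
M = (3)*rho(\gamma_{4}) + (-\frac{1}{6})*rho(\gamma_{13}) + (\frac{1}{6})*rho(\gamma_{24}) + (-\frac{9}{2})*rho(\gamma_{34}), summed entrywise:
Answer: \begin{pmatrix} 0 & \frac{1}{6} + \frac{9 i}{2} & 3 & \frac{i}{6} \\ - \frac{1}{6} + \frac{9 i}{2} & 0 & - \frac{i}{6} & -3 \\ -3 & \frac{i}{6} & 0 & \frac{1}{6} + \frac{9 i}{2} \\ - \frac{i}{6} & 3 & - \frac{1}{6} + \frac{9 i}{2} & 0 \end{pmatrix}
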